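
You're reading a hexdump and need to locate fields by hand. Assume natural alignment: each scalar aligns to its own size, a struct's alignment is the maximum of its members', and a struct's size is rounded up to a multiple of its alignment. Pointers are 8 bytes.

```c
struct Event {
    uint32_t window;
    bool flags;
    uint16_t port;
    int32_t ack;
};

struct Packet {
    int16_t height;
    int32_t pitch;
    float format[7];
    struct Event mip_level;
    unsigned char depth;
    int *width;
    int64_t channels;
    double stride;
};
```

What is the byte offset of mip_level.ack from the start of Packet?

Event: @0: window [4B, align 4] → 4; @4: flags [1B, align 1] → 5; +1 pad (align 2); @6: port [2B, align 2] → 8; @8: ack [4B, align 4] → 12; size 12, align 4
@0: height [2B, align 2] → 2
+2 pad (align 4)
@4: pitch [4B, align 4] → 8
@8: format [28B, align 4] → 36
@36: mip_level [12B, align 4] → 48
within Event: ack at 8
36 + 8 = 44

44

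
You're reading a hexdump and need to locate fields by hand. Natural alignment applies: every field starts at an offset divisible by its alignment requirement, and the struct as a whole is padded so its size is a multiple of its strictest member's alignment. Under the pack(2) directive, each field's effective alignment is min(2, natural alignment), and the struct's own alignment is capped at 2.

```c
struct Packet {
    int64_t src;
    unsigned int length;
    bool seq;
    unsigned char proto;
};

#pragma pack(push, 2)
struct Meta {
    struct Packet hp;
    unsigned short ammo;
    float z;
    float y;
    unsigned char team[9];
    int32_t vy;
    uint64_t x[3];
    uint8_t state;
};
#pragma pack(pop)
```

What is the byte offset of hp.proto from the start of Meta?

Packet: src at 0 (size 8, align 8) → ends 8; length at 8 (size 4, align 4) → ends 12; seq at 12 (size 1, align 1) → ends 13; proto at 13 (size 1, align 1) → ends 14; tail pad 2 to reach multiple of 8; total 16 bytes, alignment 8
hp at 0 (size 16, align 2) → ends 16
within Packet: proto at 13
0 + 13 = 13

13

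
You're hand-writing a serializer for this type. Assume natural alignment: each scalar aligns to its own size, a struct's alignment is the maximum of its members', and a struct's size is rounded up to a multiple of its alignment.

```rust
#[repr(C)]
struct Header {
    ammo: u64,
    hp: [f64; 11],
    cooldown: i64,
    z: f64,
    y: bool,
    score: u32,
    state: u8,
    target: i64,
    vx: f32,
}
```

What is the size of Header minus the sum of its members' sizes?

@0: ammo [8B, align 8] → 8
@8: hp [88B, align 8] → 96
@96: cooldown [8B, align 8] → 104
@104: z [8B, align 8] → 112
@112: y [1B, align 1] → 113
+3 pad (align 4)
@116: score [4B, align 4] → 120
@120: state [1B, align 1] → 121
+7 pad (align 8)
@128: target [8B, align 8] → 136
@136: vx [4B, align 4] → 140
+4 tail pad (align 8)
size 144, align 8
data bytes 130, size 144 → padding 14

14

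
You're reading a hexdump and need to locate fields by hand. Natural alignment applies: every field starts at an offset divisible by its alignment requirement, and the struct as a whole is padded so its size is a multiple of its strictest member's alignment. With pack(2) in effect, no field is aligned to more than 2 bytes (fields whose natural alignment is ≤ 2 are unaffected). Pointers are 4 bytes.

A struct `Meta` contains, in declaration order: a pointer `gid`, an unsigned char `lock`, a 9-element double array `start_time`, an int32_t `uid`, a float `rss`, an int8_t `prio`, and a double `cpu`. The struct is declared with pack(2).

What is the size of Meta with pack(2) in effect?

96

gid at 0 (size 4, align 2) → ends 4
lock at 4 (size 1, align 1) → ends 5
pad 1 to align 2 for start_time
start_time at 6 (size 72, align 2) → ends 78
uid at 78 (size 4, align 2) → ends 82
rss at 82 (size 4, align 2) → ends 86
prio at 86 (size 1, align 1) → ends 87
pad 1 to align 2 for cpu
cpu at 88 (size 8, align 2) → ends 96
total 96 bytes, alignment 2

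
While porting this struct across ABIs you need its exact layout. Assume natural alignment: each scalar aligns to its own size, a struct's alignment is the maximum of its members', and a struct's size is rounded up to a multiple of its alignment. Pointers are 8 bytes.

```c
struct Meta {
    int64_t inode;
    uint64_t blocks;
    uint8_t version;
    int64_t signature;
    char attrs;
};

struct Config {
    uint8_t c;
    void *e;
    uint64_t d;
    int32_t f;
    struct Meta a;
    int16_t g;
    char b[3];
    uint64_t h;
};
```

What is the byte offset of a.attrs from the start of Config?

Meta: inode at 0 (size 8, align 8) → ends 8; blocks at 8 (size 8, align 8) → ends 16; version at 16 (size 1, align 1) → ends 17; pad 7 to align 8 for signature; signature at 24 (size 8, align 8) → ends 32; attrs at 32 (size 1, align 1) → ends 33; tail pad 7 to reach multiple of 8; total 40 bytes, alignment 8
c at 0 (size 1, align 1) → ends 1
pad 7 to align 8 for e
e at 8 (size 8, align 8) → ends 16
d at 16 (size 8, align 8) → ends 24
f at 24 (size 4, align 4) → ends 28
pad 4 to align 8 for a
a at 32 (size 40, align 8) → ends 72
within Meta: attrs at 32
32 + 32 = 64

64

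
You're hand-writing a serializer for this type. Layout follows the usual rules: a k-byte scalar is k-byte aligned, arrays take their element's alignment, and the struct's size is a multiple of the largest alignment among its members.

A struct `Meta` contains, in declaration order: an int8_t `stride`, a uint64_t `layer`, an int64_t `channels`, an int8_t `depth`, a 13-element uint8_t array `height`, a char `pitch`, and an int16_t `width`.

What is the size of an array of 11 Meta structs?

528

@0: stride [1B, align 1] → 1
+7 pad (align 8)
@8: layer [8B, align 8] → 16
@16: channels [8B, align 8] → 24
@24: depth [1B, align 1] → 25
@25: height [13B, align 1] → 38
@38: pitch [1B, align 1] → 39
+1 pad (align 2)
@40: width [2B, align 2] → 42
+6 tail pad (align 8)
size 48, align 8
array of 11: 11 × 48 = 528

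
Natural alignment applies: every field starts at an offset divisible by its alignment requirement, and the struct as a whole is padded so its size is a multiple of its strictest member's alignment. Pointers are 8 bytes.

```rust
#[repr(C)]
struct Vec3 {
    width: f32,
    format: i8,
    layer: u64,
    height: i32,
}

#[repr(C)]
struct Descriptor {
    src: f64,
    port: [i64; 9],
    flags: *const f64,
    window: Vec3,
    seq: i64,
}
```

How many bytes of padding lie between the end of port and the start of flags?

Vec3: 0..4  width  (4B, 4-aligned); 4..5  format  (1B, 1-aligned); 5..8  -- padding (3B); 8..16  layer  (8B, 8-aligned); 16..20  height  (4B, 4-aligned); 20..24  -- tail padding (4B); sizeof = 24, alignof = 8
0..8  src  (8B, 8-aligned)
8..80  port  (72B, 8-aligned)
80..88  flags  (8B, 8-aligned)

0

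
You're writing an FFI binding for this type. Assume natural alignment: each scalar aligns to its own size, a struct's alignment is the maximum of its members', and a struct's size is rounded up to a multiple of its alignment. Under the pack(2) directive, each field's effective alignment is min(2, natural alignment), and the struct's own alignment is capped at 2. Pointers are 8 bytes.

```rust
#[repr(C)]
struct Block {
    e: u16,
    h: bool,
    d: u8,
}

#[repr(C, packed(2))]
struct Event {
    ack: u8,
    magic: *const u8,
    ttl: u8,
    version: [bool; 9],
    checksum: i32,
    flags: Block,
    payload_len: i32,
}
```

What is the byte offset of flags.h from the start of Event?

Block: @0: e [2B, align 2] → 2; @2: h [1B, align 1] → 3; @3: d [1B, align 1] → 4; size 4, align 2
@0: ack [1B, align 1] → 1
+1 pad (align 2)
@2: magic [8B, align 2] → 10
@10: ttl [1B, align 1] → 11
@11: version [9B, align 1] → 20
@20: checksum [4B, align 2] → 24
@24: flags [4B, align 2] → 28
within Block: h at 2
24 + 2 = 26

26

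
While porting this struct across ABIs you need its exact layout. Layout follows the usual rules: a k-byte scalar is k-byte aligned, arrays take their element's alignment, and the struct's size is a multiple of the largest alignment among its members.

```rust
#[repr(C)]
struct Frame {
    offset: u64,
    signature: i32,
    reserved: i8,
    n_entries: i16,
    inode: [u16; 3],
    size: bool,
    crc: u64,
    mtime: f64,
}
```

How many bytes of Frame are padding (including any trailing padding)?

2

offset at 0 (size 8, align 8) → ends 8
signature at 8 (size 4, align 4) → ends 12
reserved at 12 (size 1, align 1) → ends 13
pad 1 to align 2 for n_entries
n_entries at 14 (size 2, align 2) → ends 16
inode at 16 (size 6, align 2) → ends 22
size at 22 (size 1, align 1) → ends 23
pad 1 to align 8 for crc
crc at 24 (size 8, align 8) → ends 32
mtime at 32 (size 8, align 8) → ends 40
total 40 bytes, alignment 8
data bytes 38, size 40 → padding 2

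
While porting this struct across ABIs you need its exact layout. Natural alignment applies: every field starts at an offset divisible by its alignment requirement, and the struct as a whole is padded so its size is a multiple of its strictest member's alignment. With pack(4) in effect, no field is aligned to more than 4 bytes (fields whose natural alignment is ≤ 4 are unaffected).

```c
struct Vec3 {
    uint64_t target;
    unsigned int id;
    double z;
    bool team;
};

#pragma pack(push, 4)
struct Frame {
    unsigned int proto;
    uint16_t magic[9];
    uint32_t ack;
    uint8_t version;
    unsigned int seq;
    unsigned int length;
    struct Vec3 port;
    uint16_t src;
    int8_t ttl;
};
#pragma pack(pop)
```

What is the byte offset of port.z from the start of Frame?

Vec3: 0..8  target  (8B, 8-aligned); 8..12  id  (4B, 4-aligned); 12..16  -- padding (4B); 16..24  z  (8B, 8-aligned); 24..25  team  (1B, 1-aligned); 25..32  -- tail padding (7B); sizeof = 32, alignof = 8
0..4  proto  (4B, 4-aligned)
4..22  magic  (18B, 2-aligned)
22..24  -- padding (2B)
24..28  ack  (4B, 4-aligned)
28..29  version  (1B, 1-aligned)
29..32  -- padding (3B)
32..36  seq  (4B, 4-aligned)
36..40  length  (4B, 4-aligned)
40..72  port  (32B, 4-aligned)
within Vec3: z at 16
40 + 16 = 56

56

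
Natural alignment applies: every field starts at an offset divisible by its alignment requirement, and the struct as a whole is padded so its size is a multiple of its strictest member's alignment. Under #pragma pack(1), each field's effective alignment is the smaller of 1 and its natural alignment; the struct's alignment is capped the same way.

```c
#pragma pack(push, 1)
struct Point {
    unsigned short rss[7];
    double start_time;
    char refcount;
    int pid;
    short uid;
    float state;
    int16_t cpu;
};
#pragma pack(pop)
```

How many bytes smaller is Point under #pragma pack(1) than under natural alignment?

13

natural layout:
  0..14  rss  (14B, 2-aligned)
  14..16  -- padding (2B)
  16..24  start_time  (8B, 8-aligned)
  24..25  refcount  (1B, 1-aligned)
  25..28  -- padding (3B)
  28..32  pid  (4B, 4-aligned)
  32..34  uid  (2B, 2-aligned)
  34..36  -- padding (2B)
  36..40  state  (4B, 4-aligned)
  40..42  cpu  (2B, 2-aligned)
  42..48  -- tail padding (6B)
  sizeof = 48, alignof = 8
packed(1) layout:
  0..14  rss  (14B, 1-aligned)
  14..22  start_time  (8B, 1-aligned)
  22..23  refcount  (1B, 1-aligned)
  23..27  pid  (4B, 1-aligned)
  27..29  uid  (2B, 1-aligned)
  29..33  state  (4B, 1-aligned)
  33..35  cpu  (2B, 1-aligned)
  sizeof = 35, alignof = 1
48 − 35 = 13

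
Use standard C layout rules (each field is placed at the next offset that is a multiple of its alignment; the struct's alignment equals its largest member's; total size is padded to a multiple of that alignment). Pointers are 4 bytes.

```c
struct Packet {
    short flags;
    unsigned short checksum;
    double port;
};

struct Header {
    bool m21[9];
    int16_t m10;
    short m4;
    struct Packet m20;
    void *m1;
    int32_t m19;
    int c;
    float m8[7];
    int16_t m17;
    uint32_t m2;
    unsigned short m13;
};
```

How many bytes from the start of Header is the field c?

Packet: @0: flags [2B, align 2] → 2; @2: checksum [2B, align 2] → 4; +4 pad (align 8); @8: port [8B, align 8] → 16; size 16, align 8
@0: m21 [9B, align 1] → 9
+1 pad (align 2)
@10: m10 [2B, align 2] → 12
@12: m4 [2B, align 2] → 14
+2 pad (align 8)
@16: m20 [16B, align 8] → 32
@32: m1 [4B, align 4] → 36
@36: m19 [4B, align 4] → 40
@40: c [4B, align 4] → 44

40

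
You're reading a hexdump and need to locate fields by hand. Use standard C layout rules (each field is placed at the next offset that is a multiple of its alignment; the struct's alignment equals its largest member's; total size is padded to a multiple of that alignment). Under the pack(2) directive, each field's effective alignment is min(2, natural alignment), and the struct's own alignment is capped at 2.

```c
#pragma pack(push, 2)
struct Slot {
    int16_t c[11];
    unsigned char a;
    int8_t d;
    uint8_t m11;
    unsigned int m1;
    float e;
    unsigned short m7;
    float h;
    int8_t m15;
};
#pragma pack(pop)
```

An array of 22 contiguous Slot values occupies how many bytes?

0..22  c  (22B, 2-aligned)
22..23  a  (1B, 1-aligned)
23..24  d  (1B, 1-aligned)
24..25  m11  (1B, 1-aligned)
25..26  -- padding (1B)
26..30  m1  (4B, 2-aligned)
30..34  e  (4B, 2-aligned)
34..36  m7  (2B, 2-aligned)
36..40  h  (4B, 2-aligned)
40..41  m15  (1B, 1-aligned)
41..42  -- tail padding (1B)
sizeof = 42, alignof = 2
array of 22: 22 × 42 = 924

924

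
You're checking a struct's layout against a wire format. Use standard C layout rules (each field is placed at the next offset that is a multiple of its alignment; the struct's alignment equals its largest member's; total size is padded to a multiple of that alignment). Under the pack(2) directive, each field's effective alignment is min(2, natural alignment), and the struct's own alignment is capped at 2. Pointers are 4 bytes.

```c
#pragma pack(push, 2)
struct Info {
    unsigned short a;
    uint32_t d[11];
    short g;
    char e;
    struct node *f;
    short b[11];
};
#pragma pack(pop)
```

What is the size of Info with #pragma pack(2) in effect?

@0: a [2B, align 2] → 2
@2: d [44B, align 2] → 46
@46: g [2B, align 2] → 48
@48: e [1B, align 1] → 49
+1 pad (align 2)
@50: f [4B, align 2] → 54
@54: b [22B, align 2] → 76
size 76, align 2

76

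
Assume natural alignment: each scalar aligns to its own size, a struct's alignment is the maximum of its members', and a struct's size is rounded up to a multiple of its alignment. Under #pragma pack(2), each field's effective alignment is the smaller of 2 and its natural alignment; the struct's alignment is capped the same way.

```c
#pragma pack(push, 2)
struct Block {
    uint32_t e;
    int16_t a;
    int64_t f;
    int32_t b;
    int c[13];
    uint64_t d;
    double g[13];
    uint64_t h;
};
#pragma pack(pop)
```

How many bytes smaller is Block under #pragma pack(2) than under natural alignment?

2

natural layout:
  0..4  e  (4B, 4-aligned)
  4..6  a  (2B, 2-aligned)
  6..8  -- padding (2B)
  8..16  f  (8B, 8-aligned)
  16..20  b  (4B, 4-aligned)
  20..72  c  (52B, 4-aligned)
  72..80  d  (8B, 8-aligned)
  80..184  g  (104B, 8-aligned)
  184..192  h  (8B, 8-aligned)
  sizeof = 192, alignof = 8
packed(2) layout:
  0..4  e  (4B, 2-aligned)
  4..6  a  (2B, 2-aligned)
  6..14  f  (8B, 2-aligned)
  14..18  b  (4B, 2-aligned)
  18..70  c  (52B, 2-aligned)
  70..78  d  (8B, 2-aligned)
  78..182  g  (104B, 2-aligned)
  182..190  h  (8B, 2-aligned)
  sizeof = 190, alignof = 2
192 − 190 = 2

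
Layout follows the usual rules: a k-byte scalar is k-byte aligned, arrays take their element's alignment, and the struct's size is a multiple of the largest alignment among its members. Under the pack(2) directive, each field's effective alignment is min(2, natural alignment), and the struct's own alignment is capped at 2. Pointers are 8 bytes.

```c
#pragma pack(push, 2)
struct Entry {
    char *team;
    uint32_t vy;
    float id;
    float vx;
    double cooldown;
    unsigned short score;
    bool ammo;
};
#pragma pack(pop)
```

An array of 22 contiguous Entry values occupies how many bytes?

704

@0: team [8B, align 2] → 8
@8: vy [4B, align 2] → 12
@12: id [4B, align 2] → 16
@16: vx [4B, align 2] → 20
@20: cooldown [8B, align 2] → 28
@28: score [2B, align 2] → 30
@30: ammo [1B, align 1] → 31
+1 tail pad (align 2)
size 32, align 2
array of 22: 22 × 32 = 704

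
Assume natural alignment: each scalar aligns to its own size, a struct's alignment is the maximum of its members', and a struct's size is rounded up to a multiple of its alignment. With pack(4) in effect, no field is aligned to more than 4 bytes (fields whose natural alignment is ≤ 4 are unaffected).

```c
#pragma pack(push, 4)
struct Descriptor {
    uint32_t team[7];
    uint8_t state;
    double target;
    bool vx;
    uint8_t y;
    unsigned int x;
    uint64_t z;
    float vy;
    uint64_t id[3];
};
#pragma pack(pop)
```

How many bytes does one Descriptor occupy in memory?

84 bytes

@0: team [28B, align 4] → 28
@28: state [1B, align 1] → 29
+3 pad (align 4)
@32: target [8B, align 4] → 40
@40: vx [1B, align 1] → 41
@41: y [1B, align 1] → 42
+2 pad (align 4)
@44: x [4B, align 4] → 48
@48: z [8B, align 4] → 56
@56: vy [4B, align 4] → 60
@60: id [24B, align 4] → 84
size 84, align 4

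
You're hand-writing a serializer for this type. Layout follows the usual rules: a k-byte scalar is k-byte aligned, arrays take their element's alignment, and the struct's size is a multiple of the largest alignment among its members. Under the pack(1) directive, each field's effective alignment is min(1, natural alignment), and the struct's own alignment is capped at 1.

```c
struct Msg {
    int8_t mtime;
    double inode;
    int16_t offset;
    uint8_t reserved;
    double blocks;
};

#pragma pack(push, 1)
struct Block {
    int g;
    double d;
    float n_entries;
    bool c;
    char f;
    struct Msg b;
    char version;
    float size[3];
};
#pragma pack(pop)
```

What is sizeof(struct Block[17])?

Msg: 0..1  mtime  (1B, 1-aligned); 1..8  -- padding (7B); 8..16  inode  (8B, 8-aligned); 16..18  offset  (2B, 2-aligned); 18..19  reserved  (1B, 1-aligned); 19..24  -- padding (5B); 24..32  blocks  (8B, 8-aligned); sizeof = 32, alignof = 8
0..4  g  (4B, 1-aligned)
4..12  d  (8B, 1-aligned)
12..16  n_entries  (4B, 1-aligned)
16..17  c  (1B, 1-aligned)
17..18  f  (1B, 1-aligned)
18..50  b  (32B, 1-aligned)
50..51  version  (1B, 1-aligned)
51..63  size  (12B, 1-aligned)
sizeof = 63, alignof = 1
array of 17: 17 × 63 = 1071

1071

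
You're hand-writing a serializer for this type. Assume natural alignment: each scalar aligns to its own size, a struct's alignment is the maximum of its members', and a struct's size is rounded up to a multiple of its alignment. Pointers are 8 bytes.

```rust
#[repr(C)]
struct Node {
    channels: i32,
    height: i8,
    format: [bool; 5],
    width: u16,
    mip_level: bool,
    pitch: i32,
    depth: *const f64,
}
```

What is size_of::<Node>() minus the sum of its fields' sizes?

7

@0: channels [4B, align 4] → 4
@4: height [1B, align 1] → 5
@5: format [5B, align 1] → 10
@10: width [2B, align 2] → 12
@12: mip_level [1B, align 1] → 13
+3 pad (align 4)
@16: pitch [4B, align 4] → 20
+4 pad (align 8)
@24: depth [8B, align 8] → 32
size 32, align 8
data bytes 25, size 32 → padding 7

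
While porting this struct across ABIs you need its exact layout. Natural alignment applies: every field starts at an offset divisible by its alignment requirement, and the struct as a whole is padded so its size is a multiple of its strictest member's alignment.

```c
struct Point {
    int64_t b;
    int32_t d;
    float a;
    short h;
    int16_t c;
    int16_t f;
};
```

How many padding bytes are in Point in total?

b at 0 (size 8, align 8) → ends 8
d at 8 (size 4, align 4) → ends 12
a at 12 (size 4, align 4) → ends 16
h at 16 (size 2, align 2) → ends 18
c at 18 (size 2, align 2) → ends 20
f at 20 (size 2, align 2) → ends 22
tail pad 2 to reach multiple of 8
total 24 bytes, alignment 8
data bytes 22, size 24 → padding 2

2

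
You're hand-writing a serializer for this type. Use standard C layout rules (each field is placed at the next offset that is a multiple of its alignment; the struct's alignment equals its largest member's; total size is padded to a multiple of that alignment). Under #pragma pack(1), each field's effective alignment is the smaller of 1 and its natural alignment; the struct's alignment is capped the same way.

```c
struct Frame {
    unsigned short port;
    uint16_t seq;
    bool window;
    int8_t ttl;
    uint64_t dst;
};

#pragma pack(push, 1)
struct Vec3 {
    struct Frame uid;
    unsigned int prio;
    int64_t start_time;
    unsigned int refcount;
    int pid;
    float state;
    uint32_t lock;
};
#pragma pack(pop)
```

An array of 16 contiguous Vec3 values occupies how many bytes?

704

Frame: port at 0 (size 2, align 2) → ends 2; seq at 2 (size 2, align 2) → ends 4; window at 4 (size 1, align 1) → ends 5; ttl at 5 (size 1, align 1) → ends 6; pad 2 to align 8 for dst; dst at 8 (size 8, align 8) → ends 16; total 16 bytes, alignment 8
uid at 0 (size 16, align 1) → ends 16
prio at 16 (size 4, align 1) → ends 20
start_time at 20 (size 8, align 1) → ends 28
refcount at 28 (size 4, align 1) → ends 32
pid at 32 (size 4, align 1) → ends 36
state at 36 (size 4, align 1) → ends 40
lock at 40 (size 4, align 1) → ends 44
total 44 bytes, alignment 1
array of 16: 16 × 44 = 704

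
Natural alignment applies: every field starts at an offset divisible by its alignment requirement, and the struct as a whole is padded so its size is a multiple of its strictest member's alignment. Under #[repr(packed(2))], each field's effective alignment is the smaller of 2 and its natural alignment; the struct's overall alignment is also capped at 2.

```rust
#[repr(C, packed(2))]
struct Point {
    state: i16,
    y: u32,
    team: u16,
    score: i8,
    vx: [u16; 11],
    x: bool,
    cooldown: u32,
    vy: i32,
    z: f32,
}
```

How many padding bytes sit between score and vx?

state at 0 (size 2, align 2) → ends 2
y at 2 (size 4, align 2) → ends 6
team at 6 (size 2, align 2) → ends 8
score at 8 (size 1, align 1) → ends 9
pad 1 to align 2 for vx
vx at 10 (size 22, align 2) → ends 32

1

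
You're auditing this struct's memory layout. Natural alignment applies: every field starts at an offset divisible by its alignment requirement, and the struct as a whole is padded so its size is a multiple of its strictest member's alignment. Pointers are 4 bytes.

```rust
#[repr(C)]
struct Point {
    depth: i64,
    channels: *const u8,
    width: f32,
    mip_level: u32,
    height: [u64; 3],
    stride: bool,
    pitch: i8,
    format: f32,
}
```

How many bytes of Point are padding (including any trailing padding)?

@0: depth [8B, align 8] → 8
@8: channels [4B, align 4] → 12
@12: width [4B, align 4] → 16
@16: mip_level [4B, align 4] → 20
+4 pad (align 8)
@24: height [24B, align 8] → 48
@48: stride [1B, align 1] → 49
@49: pitch [1B, align 1] → 50
+2 pad (align 4)
@52: format [4B, align 4] → 56
size 56, align 8
data bytes 50, size 56 → padding 6

6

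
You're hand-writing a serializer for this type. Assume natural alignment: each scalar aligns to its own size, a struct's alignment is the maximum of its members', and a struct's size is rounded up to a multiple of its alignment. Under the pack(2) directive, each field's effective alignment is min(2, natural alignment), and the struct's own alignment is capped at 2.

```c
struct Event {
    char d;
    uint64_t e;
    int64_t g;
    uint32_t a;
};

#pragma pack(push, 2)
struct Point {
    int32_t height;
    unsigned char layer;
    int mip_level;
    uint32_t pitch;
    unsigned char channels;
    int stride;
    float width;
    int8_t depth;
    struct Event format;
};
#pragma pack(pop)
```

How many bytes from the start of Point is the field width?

Event: @0: d [1B, align 1] → 1; +7 pad (align 8); @8: e [8B, align 8] → 16; @16: g [8B, align 8] → 24; @24: a [4B, align 4] → 28; +4 tail pad (align 8); size 32, align 8
@0: height [4B, align 2] → 4
@4: layer [1B, align 1] → 5
+1 pad (align 2)
@6: mip_level [4B, align 2] → 10
@10: pitch [4B, align 2] → 14
@14: channels [1B, align 1] → 15
+1 pad (align 2)
@16: stride [4B, align 2] → 20
@20: width [4B, align 2] → 24

20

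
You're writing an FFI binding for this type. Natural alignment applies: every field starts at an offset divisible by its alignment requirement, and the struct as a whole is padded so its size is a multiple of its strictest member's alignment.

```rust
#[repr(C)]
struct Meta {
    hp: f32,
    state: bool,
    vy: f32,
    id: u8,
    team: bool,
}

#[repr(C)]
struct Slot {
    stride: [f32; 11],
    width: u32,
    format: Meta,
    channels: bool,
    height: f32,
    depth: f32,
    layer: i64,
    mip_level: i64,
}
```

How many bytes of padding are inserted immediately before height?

3

Meta: hp at 0 (size 4, align 4) → ends 4; state at 4 (size 1, align 1) → ends 5; pad 3 to align 4 for vy; vy at 8 (size 4, align 4) → ends 12; id at 12 (size 1, align 1) → ends 13; team at 13 (size 1, align 1) → ends 14; tail pad 2 to reach multiple of 4; total 16 bytes, alignment 4
stride at 0 (size 44, align 4) → ends 44
width at 44 (size 4, align 4) → ends 48
format at 48 (size 16, align 4) → ends 64
channels at 64 (size 1, align 1) → ends 65
pad 3 to align 4 for height
height at 68 (size 4, align 4) → ends 72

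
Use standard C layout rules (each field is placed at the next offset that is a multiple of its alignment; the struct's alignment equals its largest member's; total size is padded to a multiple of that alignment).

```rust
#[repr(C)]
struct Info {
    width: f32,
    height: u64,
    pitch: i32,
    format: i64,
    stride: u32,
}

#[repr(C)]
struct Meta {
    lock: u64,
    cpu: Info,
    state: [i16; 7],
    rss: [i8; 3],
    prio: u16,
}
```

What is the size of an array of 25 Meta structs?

1800

Info: width at 0 (size 4, align 4) → ends 4; pad 4 to align 8 for height; height at 8 (size 8, align 8) → ends 16; pitch at 16 (size 4, align 4) → ends 20; pad 4 to align 8 for format; format at 24 (size 8, align 8) → ends 32; stride at 32 (size 4, align 4) → ends 36; tail pad 4 to reach multiple of 8; total 40 bytes, alignment 8
lock at 0 (size 8, align 8) → ends 8
cpu at 8 (size 40, align 8) → ends 48
state at 48 (size 14, align 2) → ends 62
rss at 62 (size 3, align 1) → ends 65
pad 1 to align 2 for prio
prio at 66 (size 2, align 2) → ends 68
tail pad 4 to reach multiple of 8
total 72 bytes, alignment 8
array of 25: 25 × 72 = 1800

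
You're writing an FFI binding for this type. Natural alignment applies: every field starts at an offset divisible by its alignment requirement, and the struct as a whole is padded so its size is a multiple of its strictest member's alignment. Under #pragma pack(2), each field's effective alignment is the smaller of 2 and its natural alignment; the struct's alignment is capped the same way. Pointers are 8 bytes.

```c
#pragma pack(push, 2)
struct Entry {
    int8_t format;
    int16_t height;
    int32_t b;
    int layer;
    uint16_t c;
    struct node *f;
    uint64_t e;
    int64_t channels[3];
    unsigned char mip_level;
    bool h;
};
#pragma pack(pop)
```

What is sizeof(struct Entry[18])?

0..1  format  (1B, 1-aligned)
1..2  -- padding (1B)
2..4  height  (2B, 2-aligned)
4..8  b  (4B, 2-aligned)
8..12  layer  (4B, 2-aligned)
12..14  c  (2B, 2-aligned)
14..22  f  (8B, 2-aligned)
22..30  e  (8B, 2-aligned)
30..54  channels  (24B, 2-aligned)
54..55  mip_level  (1B, 1-aligned)
55..56  h  (1B, 1-aligned)
sizeof = 56, alignof = 2
array of 18: 18 × 56 = 1008

1008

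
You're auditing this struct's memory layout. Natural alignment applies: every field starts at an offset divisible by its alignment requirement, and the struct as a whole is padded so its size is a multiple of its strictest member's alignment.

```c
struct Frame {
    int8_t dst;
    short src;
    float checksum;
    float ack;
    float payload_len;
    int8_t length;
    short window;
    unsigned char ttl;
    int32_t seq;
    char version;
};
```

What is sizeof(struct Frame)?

32 bytes

dst at 0 (size 1, align 1) → ends 1
pad 1 to align 2 for src
src at 2 (size 2, align 2) → ends 4
checksum at 4 (size 4, align 4) → ends 8
ack at 8 (size 4, align 4) → ends 12
payload_len at 12 (size 4, align 4) → ends 16
length at 16 (size 1, align 1) → ends 17
pad 1 to align 2 for window
window at 18 (size 2, align 2) → ends 20
ttl at 20 (size 1, align 1) → ends 21
pad 3 to align 4 for seq
seq at 24 (size 4, align 4) → ends 28
version at 28 (size 1, align 1) → ends 29
tail pad 3 to reach multiple of 4
total 32 bytes, alignment 4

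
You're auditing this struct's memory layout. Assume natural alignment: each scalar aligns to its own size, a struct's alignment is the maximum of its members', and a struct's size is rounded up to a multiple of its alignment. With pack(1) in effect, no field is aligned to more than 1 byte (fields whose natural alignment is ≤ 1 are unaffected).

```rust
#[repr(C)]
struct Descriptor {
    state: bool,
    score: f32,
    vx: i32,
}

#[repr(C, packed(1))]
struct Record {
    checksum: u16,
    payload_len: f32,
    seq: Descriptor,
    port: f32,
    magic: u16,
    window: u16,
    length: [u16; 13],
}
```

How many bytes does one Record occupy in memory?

Descriptor: @0: state [1B, align 1] → 1; +3 pad (align 4); @4: score [4B, align 4] → 8; @8: vx [4B, align 4] → 12; size 12, align 4
@0: checksum [2B, align 1] → 2
@2: payload_len [4B, align 1] → 6
@6: seq [12B, align 1] → 18
@18: port [4B, align 1] → 22
@22: magic [2B, align 1] → 24
@24: window [2B, align 1] → 26
@26: length [26B, align 1] → 52
size 52, align 1

52 bytes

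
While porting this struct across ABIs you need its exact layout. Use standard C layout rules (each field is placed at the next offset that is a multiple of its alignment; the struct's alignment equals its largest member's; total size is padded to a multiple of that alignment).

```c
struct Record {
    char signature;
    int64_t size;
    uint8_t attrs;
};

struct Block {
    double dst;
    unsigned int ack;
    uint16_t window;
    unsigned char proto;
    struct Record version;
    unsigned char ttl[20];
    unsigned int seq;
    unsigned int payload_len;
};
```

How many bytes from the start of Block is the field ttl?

40

Record: @0: signature [1B, align 1] → 1; +7 pad (align 8); @8: size [8B, align 8] → 16; @16: attrs [1B, align 1] → 17; +7 tail pad (align 8); size 24, align 8
@0: dst [8B, align 8] → 8
@8: ack [4B, align 4] → 12
@12: window [2B, align 2] → 14
@14: proto [1B, align 1] → 15
+1 pad (align 8)
@16: version [24B, align 8] → 40
@40: ttl [20B, align 1] → 60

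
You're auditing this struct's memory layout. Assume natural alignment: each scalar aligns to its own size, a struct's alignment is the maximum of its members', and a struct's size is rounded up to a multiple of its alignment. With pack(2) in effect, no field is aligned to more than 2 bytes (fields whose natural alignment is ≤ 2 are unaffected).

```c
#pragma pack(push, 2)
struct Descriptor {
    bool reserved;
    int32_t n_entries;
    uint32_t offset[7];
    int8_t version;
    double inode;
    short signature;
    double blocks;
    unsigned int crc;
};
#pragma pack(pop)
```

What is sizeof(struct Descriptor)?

58 bytes

@0: reserved [1B, align 1] → 1
+1 pad (align 2)
@2: n_entries [4B, align 2] → 6
@6: offset [28B, align 2] → 34
@34: version [1B, align 1] → 35
+1 pad (align 2)
@36: inode [8B, align 2] → 44
@44: signature [2B, align 2] → 46
@46: blocks [8B, align 2] → 54
@54: crc [4B, align 2] → 58
size 58, align 2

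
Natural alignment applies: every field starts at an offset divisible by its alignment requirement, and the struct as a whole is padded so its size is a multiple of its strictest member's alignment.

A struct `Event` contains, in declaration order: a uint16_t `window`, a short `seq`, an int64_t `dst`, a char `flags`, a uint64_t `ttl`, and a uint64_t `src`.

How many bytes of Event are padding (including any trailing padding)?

window at 0 (size 2, align 2) → ends 2
seq at 2 (size 2, align 2) → ends 4
pad 4 to align 8 for dst
dst at 8 (size 8, align 8) → ends 16
flags at 16 (size 1, align 1) → ends 17
pad 7 to align 8 for ttl
ttl at 24 (size 8, align 8) → ends 32
src at 32 (size 8, align 8) → ends 40
total 40 bytes, alignment 8
data bytes 29, size 40 → padding 11

11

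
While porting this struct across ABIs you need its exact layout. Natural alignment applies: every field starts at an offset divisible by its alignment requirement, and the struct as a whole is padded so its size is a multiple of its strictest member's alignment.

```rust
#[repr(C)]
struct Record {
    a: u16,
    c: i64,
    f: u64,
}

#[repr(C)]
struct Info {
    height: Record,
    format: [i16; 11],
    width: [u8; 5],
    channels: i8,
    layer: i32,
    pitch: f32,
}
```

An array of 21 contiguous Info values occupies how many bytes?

1344

Record: 0..2  a  (2B, 2-aligned); 2..8  -- padding (6B); 8..16  c  (8B, 8-aligned); 16..24  f  (8B, 8-aligned); sizeof = 24, alignof = 8
0..24  height  (24B, 8-aligned)
24..46  format  (22B, 2-aligned)
46..51  width  (5B, 1-aligned)
51..52  channels  (1B, 1-aligned)
52..56  layer  (4B, 4-aligned)
56..60  pitch  (4B, 4-aligned)
60..64  -- tail padding (4B)
sizeof = 64, alignof = 8
array of 21: 21 × 64 = 1344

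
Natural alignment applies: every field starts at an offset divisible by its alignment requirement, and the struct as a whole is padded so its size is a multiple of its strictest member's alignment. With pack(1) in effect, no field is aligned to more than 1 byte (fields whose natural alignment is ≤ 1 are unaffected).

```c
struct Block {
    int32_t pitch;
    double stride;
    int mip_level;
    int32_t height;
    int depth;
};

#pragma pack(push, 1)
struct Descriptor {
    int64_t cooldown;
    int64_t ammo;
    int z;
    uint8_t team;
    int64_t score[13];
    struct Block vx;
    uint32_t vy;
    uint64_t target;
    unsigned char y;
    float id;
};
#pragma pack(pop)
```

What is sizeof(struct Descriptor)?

Block: pitch at 0 (size 4, align 4) → ends 4; pad 4 to align 8 for stride; stride at 8 (size 8, align 8) → ends 16; mip_level at 16 (size 4, align 4) → ends 20; height at 20 (size 4, align 4) → ends 24; depth at 24 (size 4, align 4) → ends 28; tail pad 4 to reach multiple of 8; total 32 bytes, alignment 8
cooldown at 0 (size 8, align 1) → ends 8
ammo at 8 (size 8, align 1) → ends 16
z at 16 (size 4, align 1) → ends 20
team at 20 (size 1, align 1) → ends 21
score at 21 (size 104, align 1) → ends 125
vx at 125 (size 32, align 1) → ends 157
vy at 157 (size 4, align 1) → ends 161
target at 161 (size 8, align 1) → ends 169
y at 169 (size 1, align 1) → ends 170
id at 170 (size 4, align 1) → ends 174
total 174 bytes, alignment 1

174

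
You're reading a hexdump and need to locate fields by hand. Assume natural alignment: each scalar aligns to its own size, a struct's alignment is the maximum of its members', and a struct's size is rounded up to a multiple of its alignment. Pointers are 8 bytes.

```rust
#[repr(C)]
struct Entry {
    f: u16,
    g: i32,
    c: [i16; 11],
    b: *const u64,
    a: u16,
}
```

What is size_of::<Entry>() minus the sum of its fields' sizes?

10

0..2  f  (2B, 2-aligned)
2..4  -- padding (2B)
4..8  g  (4B, 4-aligned)
8..30  c  (22B, 2-aligned)
30..32  -- padding (2B)
32..40  b  (8B, 8-aligned)
40..42  a  (2B, 2-aligned)
42..48  -- tail padding (6B)
sizeof = 48, alignof = 8
data bytes 38, size 48 → padding 10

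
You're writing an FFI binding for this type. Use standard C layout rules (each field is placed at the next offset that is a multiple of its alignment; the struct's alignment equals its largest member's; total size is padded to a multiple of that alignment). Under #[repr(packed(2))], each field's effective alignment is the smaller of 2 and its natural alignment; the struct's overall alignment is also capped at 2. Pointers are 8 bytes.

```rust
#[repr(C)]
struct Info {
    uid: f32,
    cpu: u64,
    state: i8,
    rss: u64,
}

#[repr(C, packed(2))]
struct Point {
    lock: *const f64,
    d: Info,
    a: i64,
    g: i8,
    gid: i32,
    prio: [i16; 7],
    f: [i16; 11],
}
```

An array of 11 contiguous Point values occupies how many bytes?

990

Info: 0..4  uid  (4B, 4-aligned); 4..8  -- padding (4B); 8..16  cpu  (8B, 8-aligned); 16..17  state  (1B, 1-aligned); 17..24  -- padding (7B); 24..32  rss  (8B, 8-aligned); sizeof = 32, alignof = 8
0..8  lock  (8B, 2-aligned)
8..40  d  (32B, 2-aligned)
40..48  a  (8B, 2-aligned)
48..49  g  (1B, 1-aligned)
49..50  -- padding (1B)
50..54  gid  (4B, 2-aligned)
54..68  prio  (14B, 2-aligned)
68..90  f  (22B, 2-aligned)
sizeof = 90, alignof = 2
array of 11: 11 × 90 = 990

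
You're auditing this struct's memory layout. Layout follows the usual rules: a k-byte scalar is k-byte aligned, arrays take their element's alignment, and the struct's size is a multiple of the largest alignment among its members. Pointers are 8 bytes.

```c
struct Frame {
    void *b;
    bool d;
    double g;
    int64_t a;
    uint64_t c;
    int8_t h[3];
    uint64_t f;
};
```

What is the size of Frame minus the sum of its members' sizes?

0..8  b  (8B, 8-aligned)
8..9  d  (1B, 1-aligned)
9..16  -- padding (7B)
16..24  g  (8B, 8-aligned)
24..32  a  (8B, 8-aligned)
32..40  c  (8B, 8-aligned)
40..43  h  (3B, 1-aligned)
43..48  -- padding (5B)
48..56  f  (8B, 8-aligned)
sizeof = 56, alignof = 8
data bytes 44, size 56 → padding 12

12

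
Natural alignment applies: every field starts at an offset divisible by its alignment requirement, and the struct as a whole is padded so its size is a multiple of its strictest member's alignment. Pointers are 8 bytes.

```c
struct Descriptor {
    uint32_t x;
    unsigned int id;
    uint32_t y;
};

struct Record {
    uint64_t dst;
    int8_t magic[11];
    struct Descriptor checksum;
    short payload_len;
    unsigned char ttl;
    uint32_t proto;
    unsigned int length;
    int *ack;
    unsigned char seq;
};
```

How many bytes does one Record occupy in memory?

64

Descriptor: @0: x [4B, align 4] → 4; @4: id [4B, align 4] → 8; @8: y [4B, align 4] → 12; size 12, align 4
@0: dst [8B, align 8] → 8
@8: magic [11B, align 1] → 19
+1 pad (align 4)
@20: checksum [12B, align 4] → 32
@32: payload_len [2B, align 2] → 34
@34: ttl [1B, align 1] → 35
+1 pad (align 4)
@36: proto [4B, align 4] → 40
@40: length [4B, align 4] → 44
+4 pad (align 8)
@48: ack [8B, align 8] → 56
@56: seq [1B, align 1] → 57
+7 tail pad (align 8)
size 64, align 8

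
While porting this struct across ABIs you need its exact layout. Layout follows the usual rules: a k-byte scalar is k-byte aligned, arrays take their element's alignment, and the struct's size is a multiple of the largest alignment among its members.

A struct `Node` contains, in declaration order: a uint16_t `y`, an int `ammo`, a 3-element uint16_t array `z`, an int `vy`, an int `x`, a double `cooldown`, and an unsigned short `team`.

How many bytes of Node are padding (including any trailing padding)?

0..2  y  (2B, 2-aligned)
2..4  -- padding (2B)
4..8  ammo  (4B, 4-aligned)
8..14  z  (6B, 2-aligned)
14..16  -- padding (2B)
16..20  vy  (4B, 4-aligned)
20..24  x  (4B, 4-aligned)
24..32  cooldown  (8B, 8-aligned)
32..34  team  (2B, 2-aligned)
34..40  -- tail padding (6B)
sizeof = 40, alignof = 8
data bytes 30, size 40 → padding 10

10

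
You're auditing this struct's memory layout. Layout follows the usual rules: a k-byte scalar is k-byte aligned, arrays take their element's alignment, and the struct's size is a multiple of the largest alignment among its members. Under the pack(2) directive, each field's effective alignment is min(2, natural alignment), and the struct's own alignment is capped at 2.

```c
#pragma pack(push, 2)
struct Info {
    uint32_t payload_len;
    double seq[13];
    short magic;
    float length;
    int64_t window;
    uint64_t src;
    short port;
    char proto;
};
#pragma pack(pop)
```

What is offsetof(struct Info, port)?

0..4  payload_len  (4B, 2-aligned)
4..108  seq  (104B, 2-aligned)
108..110  magic  (2B, 2-aligned)
110..114  length  (4B, 2-aligned)
114..122  window  (8B, 2-aligned)
122..130  src  (8B, 2-aligned)
130..132  port  (2B, 2-aligned)

130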